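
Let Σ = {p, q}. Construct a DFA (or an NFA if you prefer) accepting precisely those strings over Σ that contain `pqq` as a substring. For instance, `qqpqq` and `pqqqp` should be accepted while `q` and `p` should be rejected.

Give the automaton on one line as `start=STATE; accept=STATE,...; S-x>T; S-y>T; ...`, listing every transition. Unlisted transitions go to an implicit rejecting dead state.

States A..C record the length of the longest prefix of `pqq` that matches the current input suffix. Reaching D means `pqq` has been seen, and we stay there forever. Accept from D.
       p  q 
>  A   B  A 
   B   B  C 
   C   B  D 
 * D   D  D 
(> = start, * = accepting)

start=A; accept=D; A-p>B; A-q>A; B-p>B; B-q>C; C-p>B; C-q>D; D-p>D; D-q>D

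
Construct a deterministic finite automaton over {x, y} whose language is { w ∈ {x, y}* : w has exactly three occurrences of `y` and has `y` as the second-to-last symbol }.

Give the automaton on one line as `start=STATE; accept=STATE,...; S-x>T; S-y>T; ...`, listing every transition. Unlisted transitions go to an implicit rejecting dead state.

start=q0; accept=q4,q6; q0-x>q0; q0-y>q1; q1-x>q1; q1-y>q2; q2-x>q3; q2-y>q4; q3-x>q3; q3-y>q5; q4-x>q6; q4-y>q7; q5-x>q6; q5-y>q7; q6-x>q7; q6-y>q7; q7-x>q7; q7-y>q7

Build one automaton per condition and run them in lockstep. The first has 5 states tracking the count of `y`s, saturating at 4; the second has 7 states tracking the last 2 symbols read. A product state is a pair (one from each), accepting exactly when both do. Equivalent product states are then merged.
With 8 states:
        x   y  
>  q0   q0  q1 
   q1   q1  q2 
   q2   q3  q4 
   q3   q3  q5 
 * q4   q6  q7 
   q5   q6  q7 
 * q6   q7  q7 
   q7   q7  q7 
(> = start, * = accepting)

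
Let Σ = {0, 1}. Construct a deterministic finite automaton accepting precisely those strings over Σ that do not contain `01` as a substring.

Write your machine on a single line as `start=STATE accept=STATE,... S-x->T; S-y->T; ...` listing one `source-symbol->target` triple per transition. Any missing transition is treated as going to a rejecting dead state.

This is the complement of 'contains `01`'. Use the same substring-matching states — A through C holding how much of `01` has just been matched — but flip the accepting set: everything except the trap C accepts.
A 3-state machine:
       0  1 
>* A   B  A 
 * B   B  C 
   C   C  C 
(> = start, * = accepting)

start=A; accept=A,B; A-0->B; A-1->A; B-0->B; B-1->C; C-0->C; C-1->C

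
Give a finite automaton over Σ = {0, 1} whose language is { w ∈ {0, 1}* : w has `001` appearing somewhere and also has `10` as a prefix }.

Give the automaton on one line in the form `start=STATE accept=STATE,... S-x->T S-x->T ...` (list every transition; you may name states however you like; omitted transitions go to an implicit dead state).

Build one automaton per condition and run them in lockstep. The first has 4 states tracking whether and how much of `001` has been seen; the second has 4 states tracking whether the input so far still matches the prefix `10`. A product state is a pair (one from each), accepting exactly when both do. Minimizing collapses redundant product states.
7 states suffice.
       0  1 
>  A   B  C 
   B   B  B 
   C   D  B 
   D   E  F 
   E   E  G 
   F   D  F 
 * G   G  G 
(> = start, * = accepting)

start=A accept=G A-0->B A-1->C B-0->B B-1->B C-0->D C-1->B D-0->E D-1->F E-0->E E-1->G F-0->D F-1->F G-0->G G-1->G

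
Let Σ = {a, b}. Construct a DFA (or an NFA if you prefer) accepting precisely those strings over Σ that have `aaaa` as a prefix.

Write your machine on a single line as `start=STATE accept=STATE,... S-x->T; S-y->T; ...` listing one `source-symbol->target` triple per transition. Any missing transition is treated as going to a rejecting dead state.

Walk along `aaaa` while the input agrees: from q0 take `a` to q1, and so on. Any deviation drops to the rejecting sink q5. Once q4 is reached the prefix is confirmed and every continuation is accepted.
With 6 states:
        a   b  
>  q0   q1  q5 
   q1   q2  q5 
   q2   q3  q5 
   q3   q4  q5 
 * q4   q4  q4 
   q5   q5  q5 
(> = start, * = accepting)

start=q0; accept=q4; q0-a->q1; q0-b->q5; q1-a->q2; q1-b->q5; q2-a->q3; q2-b->q5; q3-a->q4; q3-b->q5; q4-a->q4; q4-b->q4; q5-a->q5; q5-b->q5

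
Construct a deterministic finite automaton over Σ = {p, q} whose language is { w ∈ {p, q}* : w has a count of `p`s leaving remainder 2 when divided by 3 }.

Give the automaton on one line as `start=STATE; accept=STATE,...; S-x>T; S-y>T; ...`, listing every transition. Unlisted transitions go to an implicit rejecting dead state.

start=s0; accept=s2; s0-p>s1; s0-q>s0; s1-p>s2; s1-q>s1; s2-p>s0; s2-q>s2

The only thing that matters is how many `p`s have appeared, reduced mod 3. Use one state per residue: s0 for 0, …, s2 for 2. Reading `p` moves to the next residue; anything else stays put. s2 is accepting.
A 3-state machine:
        p   q  
>  s0   s1  s0 
   s1   s2  s1 
 * s2   s0  s2 
(> = start, * = accepting)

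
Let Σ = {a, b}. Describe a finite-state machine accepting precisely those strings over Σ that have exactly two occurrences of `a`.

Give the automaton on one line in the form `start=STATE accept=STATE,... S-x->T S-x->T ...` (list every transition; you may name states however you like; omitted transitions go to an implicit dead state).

start=q0 accept=q2 q0-a->q1 q0-b->q0 q1-a->q2 q1-b->q1 q2-a->q3 q2-b->q2 q3-a->q3 q3-b->q3

Count `a`s, saturating at 3: states q0 through q2 mean 0 through 2 `a`s seen; q3 means more than 2. Each `a` increments (capped at q3); other symbols loop. Accept from {q2}.
With 4 states:
        a   b  
>  q0   q1  q0 
   q1   q2  q1 
 * q2   q3  q2 
   q3   q3  q3 
(> = start, * = accepting)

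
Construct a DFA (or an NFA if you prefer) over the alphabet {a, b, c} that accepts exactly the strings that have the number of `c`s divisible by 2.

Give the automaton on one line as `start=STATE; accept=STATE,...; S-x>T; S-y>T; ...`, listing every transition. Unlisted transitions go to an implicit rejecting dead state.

start=q0; accept=q0; q0-a>q0; q0-b>q0; q0-c>q1; q1-a>q1; q1-b>q1; q1-c>q0

Keep the running count of `c`s modulo 2: each `c` advances along the cycle q0 → q1 → q0 while other symbols loop. Accept at q0.
A 2-state machine:
        a   b   c  
>* q0   q0  q0  q1 
   q1   q1  q1  q0 
(> = start, * = accepting)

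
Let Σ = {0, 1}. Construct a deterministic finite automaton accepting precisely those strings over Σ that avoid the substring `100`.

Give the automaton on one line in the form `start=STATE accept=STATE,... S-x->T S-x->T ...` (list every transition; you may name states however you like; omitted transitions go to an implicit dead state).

start=s0 accept=s0,s1,s2 s0-0->s0 s0-1->s1 s1-0->s2 s1-1->s1 s2-0->s3 s2-1->s1 s3-0->s3 s3-1->s3

Track partial matches of the forbidden pattern `100`. State s3 is a dead state reached once `100` has occurred; every other state accepts. s0 means no part of `100` is currently matched.
A 4-state machine:
        0   1  
>* s0   s0  s1 
 * s1   s2  s1 
 * s2   s3  s1 
   s3   s3  s3 
(> = start, * = accepting)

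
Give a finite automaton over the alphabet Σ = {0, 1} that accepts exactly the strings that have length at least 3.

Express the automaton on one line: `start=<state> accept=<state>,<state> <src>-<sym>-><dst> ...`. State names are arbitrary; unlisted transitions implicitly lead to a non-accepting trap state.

start=q0 accept=q3,q4 q0-0->q1 q0-1->q1 q1-0->q2 q1-1->q2 q2-0->q3 q2-1->q3 q3-0->q4 q3-1->q4 q4-0->q4 q4-1->q4

Count input length up to 4: every symbol moves from q0 toward q4, which means 'more than 3' and absorbs. Accept from {q3, q4}.
A 5-state machine:
        0   1  
>  q0   q1  q1 
   q1   q2  q2 
   q2   q3  q3 
 * q3   q4  q4 
 * q4   q4  q4 
(> = start, * = accepting)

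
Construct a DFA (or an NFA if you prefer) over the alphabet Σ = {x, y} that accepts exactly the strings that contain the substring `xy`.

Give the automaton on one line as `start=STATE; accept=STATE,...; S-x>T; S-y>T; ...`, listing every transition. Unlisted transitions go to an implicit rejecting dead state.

start=S0; accept=S2; S0-x>S1; S0-y>S0; S1-x>S1; S1-y>S2; S2-x>S2; S2-y>S2

Track how much of `xy` has been matched so far: state S0 is no progress, S2 is the absorbing accept state reached once `xy` has occurred. Intermediate states record partial matches; on a mismatch, fall back to the longest reusable overlap.
A 3-state machine:
        x   y  
>  S0   S1  S0 
   S1   S1  S2 
 * S2   S2  S2 
(> = start, * = accepting)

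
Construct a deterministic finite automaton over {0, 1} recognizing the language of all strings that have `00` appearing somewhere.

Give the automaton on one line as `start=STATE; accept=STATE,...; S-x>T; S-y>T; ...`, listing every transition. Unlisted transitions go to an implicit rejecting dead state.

Track how much of `00` has been matched so far: state q0 is no progress, q2 is the absorbing accept state reached once `00` has occurred. Intermediate states record partial matches; on a mismatch, fall back to the longest reusable overlap.
        0   1  
>  q0   q1  q0 
   q1   q2  q0 
 * q2   q2  q2 
(> = start, * = accepting)

start=q0; accept=q2; q0-0>q1; q0-1>q0; q1-0>q2; q1-1>q0; q2-0>q2; q2-1>q2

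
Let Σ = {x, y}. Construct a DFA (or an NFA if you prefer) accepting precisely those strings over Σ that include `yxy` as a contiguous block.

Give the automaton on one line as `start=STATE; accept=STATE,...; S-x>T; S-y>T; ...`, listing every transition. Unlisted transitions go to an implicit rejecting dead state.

States A..C record the length of the longest prefix of `yxy` that matches the current input suffix. Reaching D means `yxy` has been seen, and we stay there forever. Accept from D.
4 states suffice.
       x  y 
>  A   A  B 
   B   C  B 
   C   A  D 
 * D   D  D 
(> = start, * = accepting)

start=A; accept=D; A-x>A; A-y>B; B-x>C; B-y>B; C-x>A; C-y>D; D-x>D; D-y>D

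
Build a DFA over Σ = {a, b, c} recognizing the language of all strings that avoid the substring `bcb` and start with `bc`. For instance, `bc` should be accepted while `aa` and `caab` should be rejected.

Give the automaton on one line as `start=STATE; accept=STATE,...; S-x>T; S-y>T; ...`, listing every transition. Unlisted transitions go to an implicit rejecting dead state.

Build one automaton per condition and run them in lockstep. The first has 4 states tracking partial matches of the forbidden pattern `bcb`; the second has 4 states tracking whether the input so far still matches the prefix `bc`. A product state is a pair (one from each), accepting exactly when both do. After merging equivalent states the machine shrinks.
A 6-state machine:
        a   b   c  
>  S0   S1  S2  S1 
   S1   S1  S1  S1 
   S2   S1  S1  S3 
 * S3   S4  S1  S4 
 * S4   S4  S5  S4 
 * S5   S4  S5  S3 
(> = start, * = accepting)

start=S0; accept=S3,S4,S5; S0-a>S1; S0-b>S2; S0-c>S1; S1-a>S1; S1-b>S1; S1-c>S1; S2-a>S1; S2-b>S1; S2-c>S3; S3-a>S4; S3-b>S1; S3-c>S4; S4-a>S4; S4-b>S5; S4-c>S4; S5-a>S4; S5-b>S5; S5-c>S3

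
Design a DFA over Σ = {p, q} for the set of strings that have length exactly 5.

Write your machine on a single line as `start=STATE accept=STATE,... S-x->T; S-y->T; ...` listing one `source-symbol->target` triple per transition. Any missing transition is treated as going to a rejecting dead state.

We only need to distinguish lengths 0, 1, …, 5, and '>5'. Chain S0 → S1 → S2 → S3 → S4 → S5 → S6 on every symbol, with S6 looping. Accepting states: {S5}.
With 7 states:
        p   q  
>  S0   S1  S1 
   S1   S2  S2 
   S2   S3  S3 
   S3   S4  S4 
   S4   S5  S5 
 * S5   S6  S6 
   S6   S6  S6 
(> = start, * = accepting)

start=S0; accept=S5; S0-p->S1; S0-q->S1; S1-p->S2; S1-q->S2; S2-p->S3; S2-q->S3; S3-p->S4; S3-q->S4; S4-p->S5; S4-q->S5; S5-p->S6; S5-q->S6; S6-p->S6; S6-q->S6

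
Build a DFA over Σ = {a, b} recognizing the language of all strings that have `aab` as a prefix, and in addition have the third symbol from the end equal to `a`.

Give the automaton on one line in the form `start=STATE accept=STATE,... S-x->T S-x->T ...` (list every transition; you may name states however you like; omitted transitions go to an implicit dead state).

Build one automaton per condition and run them in lockstep. The first has 5 states tracking whether the input so far still matches the prefix `aab`; the second has 15 states tracking the last 3 symbols read. A product state is a pair (one from each), accepting exactly when both do. After merging equivalent states the machine shrinks.
          a    b  
>  q0     q1   q2 
   q1     q3   q2 
   q2     q2   q2 
   q3     q2   q4 
 * q4     q5   q6 
 * q5     q7   q8 
 * q6     q9  q10 
   q7    q11   q4 
   q8     q5   q6 
   q9     q7   q8 
   q10    q9  q10 
 * q11   q11   q4 
(> = start, * = accepting)

start=q0 accept=q4,q5,q6,q11 q0-a->q1 q0-b->q2 q1-a->q3 q1-b->q2 q2-a->q2 q2-b->q2 q3-a->q2 q3-b->q4 q4-a->q5 q4-b->q6 q5-a->q7 q5-b->q8 q6-a->q9 q6-b->q10 q7-a->q11 q7-b->q4 q8-a->q5 q8-b->q6 q9-a->q7 q9-b->q8 q10-a->q9 q10-b->q10 q11-a->q11 q11-b->q4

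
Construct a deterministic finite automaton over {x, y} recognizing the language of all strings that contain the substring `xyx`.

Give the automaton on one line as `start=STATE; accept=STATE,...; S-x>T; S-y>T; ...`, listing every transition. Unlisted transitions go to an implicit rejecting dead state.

States s0..s2 record the length of the longest prefix of `xyx` that matches the current input suffix. Reaching s3 means `xyx` has been seen, and we stay there forever. Accept from s3.
        x   y  
>  s0   s1  s0 
   s1   s1  s2 
   s2   s3  s0 
 * s3   s3  s3 
(> = start, * = accepting)

start=s0; accept=s3; s0-x>s1; s0-y>s0; s1-x>s1; s1-y>s2; s2-x>s3; s2-y>s0; s3-x>s3; s3-y>s3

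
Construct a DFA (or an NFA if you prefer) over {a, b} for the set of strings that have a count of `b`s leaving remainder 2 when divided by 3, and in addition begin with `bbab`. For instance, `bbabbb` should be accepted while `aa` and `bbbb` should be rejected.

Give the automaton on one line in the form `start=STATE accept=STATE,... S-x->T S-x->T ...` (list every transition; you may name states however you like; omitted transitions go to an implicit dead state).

start=S0 accept=S7 S0-a->S1 S0-b->S2 S1-a->S1 S1-b->S1 S2-a->S1 S2-b->S3 S3-a->S4 S3-b->S1 S4-a->S1 S4-b->S5 S5-a->S5 S5-b->S6 S6-a->S6 S6-b->S7 S7-a->S7 S7-b->S5

Build one automaton per condition and run them in lockstep. The first has 3 states tracking the count of `b`s modulo 3; the second has 6 states tracking whether the input so far still matches the prefix `bbab`. A product state is a pair (one from each), accepting exactly when both do. Minimizing collapses redundant product states.
        a   b  
>  S0   S1  S2 
   S1   S1  S1 
   S2   S1  S3 
   S3   S4  S1 
   S4   S1  S5 
   S5   S5  S6 
   S6   S6  S7 
 * S7   S7  S5 
(> = start, * = accepting)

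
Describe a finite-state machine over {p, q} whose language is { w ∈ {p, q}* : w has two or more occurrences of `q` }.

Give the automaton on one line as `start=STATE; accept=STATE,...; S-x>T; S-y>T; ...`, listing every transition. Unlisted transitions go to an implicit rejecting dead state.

start=A; accept=C,D; A-p>A; A-q>B; B-p>B; B-q>C; C-p>C; C-q>D; D-p>D; D-q>D

Count `q`s, saturating at 3: states A through C mean 0 through 2 `q`s seen; D means more than 2. Each `q` increments (capped at D); other symbols loop. Accept from {C, D}.
4 states suffice.
       p  q 
>  A   A  B 
   B   B  C 
 * C   C  D 
 * D   D  D 
(> = start, * = accepting)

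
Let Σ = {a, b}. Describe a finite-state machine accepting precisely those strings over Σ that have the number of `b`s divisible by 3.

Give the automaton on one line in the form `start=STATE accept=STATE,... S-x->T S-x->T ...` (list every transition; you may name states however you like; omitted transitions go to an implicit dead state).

Keep the running count of `b`s modulo 3: each `b` advances along the cycle q0 → q1 → q2 → q0 while other symbols loop. Accept at q0.
A 3-state machine:
        a   b  
>* q0   q0  q1 
   q1   q1  q2 
   q2   q2  q0 
(> = start, * = accepting)

start=q0 accept=q0 q0-a->q0 q0-b->q1 q1-a->q1 q1-b->q2 q2-a->q2 q2-b->q0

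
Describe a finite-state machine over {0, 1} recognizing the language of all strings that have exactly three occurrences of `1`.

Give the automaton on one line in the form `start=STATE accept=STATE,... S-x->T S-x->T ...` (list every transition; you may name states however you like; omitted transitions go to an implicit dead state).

Only the number of `1`s matters, and only up to 4. Make a chain q0 → q1 → q2 → q3 → q4 advanced by each `1` (with q4 absorbing); every other symbol self-loops. The accepting set is {q3}.
A 5-state machine:
        0   1  
>  q0   q0  q1 
   q1   q1  q2 
   q2   q2  q3 
 * q3   q3  q4 
   q4   q4  q4 
(> = start, * = accepting)

start=q0 accept=q3 q0-0->q0 q0-1->q1 q1-0->q1 q1-1->q2 q2-0->q2 q2-1->q3 q3-0->q3 q3-1->q4 q4-0->q4 q4-1->q4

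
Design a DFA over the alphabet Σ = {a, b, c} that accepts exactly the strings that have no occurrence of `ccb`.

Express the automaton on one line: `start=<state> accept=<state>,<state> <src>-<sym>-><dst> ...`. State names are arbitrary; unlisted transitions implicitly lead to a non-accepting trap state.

start=q0 accept=q0,q1,q2 q0-a->q0 q0-b->q0 q0-c->q1 q1-a->q0 q1-b->q0 q1-c->q2 q2-a->q0 q2-b->q3 q2-c->q2 q3-a->q3 q3-b->q3 q3-c->q3

This is the complement of 'contains `ccb`'. Use the same substring-matching states — q0 through q3 holding how much of `ccb` has just been matched — but flip the accepting set: everything except the trap q3 accepts.
A 4-state machine:
        a   b   c  
>* q0   q0  q0  q1 
 * q1   q0  q0  q2 
 * q2   q0  q3  q2 
   q3   q3  q3  q3 
(> = start, * = accepting)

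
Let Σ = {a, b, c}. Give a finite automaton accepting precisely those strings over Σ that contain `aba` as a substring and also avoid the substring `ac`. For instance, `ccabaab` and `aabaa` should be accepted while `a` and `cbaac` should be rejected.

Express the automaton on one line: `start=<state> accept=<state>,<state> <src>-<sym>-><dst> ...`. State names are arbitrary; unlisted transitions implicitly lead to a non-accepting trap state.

start=q0 accept=q4,q6 q0-a->q1 q0-b->q0 q0-c->q0 q1-a->q1 q1-b->q2 q1-c->q3 q2-a->q4 q2-b->q0 q2-c->q0 q3-a->q5 q3-b->q3 q3-c->q3 q4-a->q4 q4-b->q6 q4-c->q7 q5-a->q5 q5-b->q8 q5-c->q3 q6-a->q4 q6-b->q6 q6-c->q6 q7-a->q7 q7-b->q7 q7-c->q7 q8-a->q7 q8-b->q3 q8-c->q3

Handle the two conditions separately and then intersect. One (4 states) tracks whether and how much of `aba` has been seen; the other (3 states) tracks partial matches of the forbidden pattern `ac`. Each combined state is a pair, one component from each; accept when both components accept.
9 states suffice.
        a   b   c  
>  q0   q1  q0  q0 
   q1   q1  q2  q3 
   q2   q4  q0  q0 
   q3   q5  q3  q3 
 * q4   q4  q6  q7 
   q5   q5  q8  q3 
 * q6   q4  q6  q6 
   q7   q7  q7  q7 
   q8   q7  q3  q3 
(> = start, * = accepting)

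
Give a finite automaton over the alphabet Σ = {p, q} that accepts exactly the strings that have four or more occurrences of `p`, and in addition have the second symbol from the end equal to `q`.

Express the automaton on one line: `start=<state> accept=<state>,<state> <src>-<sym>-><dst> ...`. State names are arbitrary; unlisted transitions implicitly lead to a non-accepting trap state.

start=s0 accept=s7,s8 s0-p->s1 s0-q->s0 s1-p->s2 s1-q->s1 s2-p->s3 s2-q->s2 s3-p->s4 s3-q->s5 s4-p->s4 s4-q->s6 s5-p->s7 s5-q->s5 s6-p->s7 s6-q->s8 s7-p->s4 s7-q->s6 s8-p->s7 s8-q->s8

Run two small machines in parallel and take their product. One (6 states) tracks the count of `p`s, saturating at 5; the other (7 states) tracks the last 2 symbols read. Each combined state is a pair, one component from each; accept when both components accept. Minimizing collapses redundant product states.
        p   q  
>  s0   s1  s0 
   s1   s2  s1 
   s2   s3  s2 
   s3   s4  s5 
   s4   s4  s6 
   s5   s7  s5 
   s6   s7  s8 
 * s7   s4  s6 
 * s8   s7  s8 
(> = start, * = accepting)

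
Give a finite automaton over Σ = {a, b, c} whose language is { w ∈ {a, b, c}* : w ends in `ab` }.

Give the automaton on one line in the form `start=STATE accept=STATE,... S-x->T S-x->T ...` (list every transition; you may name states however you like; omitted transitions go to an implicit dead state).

start=S0 accept=S2 S0-a->S1 S0-b->S0 S0-c->S0 S1-a->S1 S1-b->S2 S1-c->S0 S2-a->S1 S2-b->S0 S2-c->S0

Remember how much of `ab` the current input suffix matches. State S0 means no match yet; S1 means the last symbol is `a`; S2 means the last 2 symbols are `ab`. Only S2 accepts. On a mismatch, fall back to the longest proper suffix that is still a prefix of `ab`.
With 3 states:
        a   b   c  
>  S0   S1  S0  S0 
   S1   S1  S2  S0 
 * S2   S1  S0  S0 
(> = start, * = accepting)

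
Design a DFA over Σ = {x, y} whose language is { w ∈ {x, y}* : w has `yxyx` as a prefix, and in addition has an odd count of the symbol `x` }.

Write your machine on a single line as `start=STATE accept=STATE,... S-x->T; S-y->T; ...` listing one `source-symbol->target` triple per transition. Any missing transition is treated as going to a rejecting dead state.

Run two small machines in parallel and take their product. One (6 states) tracks whether the input so far still matches the prefix `yxyx`; the other (2 states) tracks the count of `x`s modulo 2. Each combined state is a pair, one component from each; accept when both components accept. After merging equivalent states the machine shrinks.
7 states suffice.
        x   y  
>  S0   S1  S2 
   S1   S1  S1 
   S2   S3  S1 
   S3   S1  S4 
   S4   S5  S1 
   S5   S6  S5 
 * S6   S5  S6 
(> = start, * = accepting)

start=S0; accept=S6; S0-x->S1; S0-y->S2; S1-x->S1; S1-y->S1; S2-x->S3; S2-y->S1; S3-x->S1; S3-y->S4; S4-x->S5; S4-y->S1; S5-x->S6; S5-y->S5; S6-x->S5; S6-y->S6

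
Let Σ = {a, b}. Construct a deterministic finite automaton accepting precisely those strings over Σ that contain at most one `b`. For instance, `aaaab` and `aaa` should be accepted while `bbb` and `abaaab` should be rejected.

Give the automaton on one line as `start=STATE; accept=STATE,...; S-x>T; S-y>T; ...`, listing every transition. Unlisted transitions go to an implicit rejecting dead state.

start=S0; accept=S0,S1; S0-a>S0; S0-b>S1; S1-a>S1; S1-b>S2; S2-a>S2; S2-b>S2

Only the number of `b`s matters, and only up to 2. Make a chain S0 → S1 → S2 advanced by each `b` (with S2 absorbing); every other symbol self-loops. The accepting set is {S0, S1}.
A 3-state machine:
        a   b  
>* S0   S0  S1 
 * S1   S1  S2 
   S2   S2  S2 
(> = start, * = accepting)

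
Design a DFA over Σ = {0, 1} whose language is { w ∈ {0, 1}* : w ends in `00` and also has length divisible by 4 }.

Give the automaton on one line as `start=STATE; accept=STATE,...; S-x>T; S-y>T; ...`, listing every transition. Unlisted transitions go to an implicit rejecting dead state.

Build one automaton per condition and run them in lockstep. One (3 states) tracks how much of the suffix `00` has currently been matched; the other (4 states) tracks the input length modulo 4. Each combined state is a pair, one component from each; accept when both components accept. After merging equivalent states the machine shrinks.
6 states suffice.
        0   1  
>  s0   s1  s1 
   s1   s2  s2 
   s2   s3  s4 
   s3   s5  s0 
   s4   s0  s0 
 * s5   s1  s1 
(> = start, * = accepting)

start=s0; accept=s5; s0-0>s1; s0-1>s1; s1-0>s2; s1-1>s2; s2-0>s3; s2-1>s4; s3-0>s5; s3-1>s0; s4-0>s0; s4-1>s0; s5-0>s1; s5-1>s1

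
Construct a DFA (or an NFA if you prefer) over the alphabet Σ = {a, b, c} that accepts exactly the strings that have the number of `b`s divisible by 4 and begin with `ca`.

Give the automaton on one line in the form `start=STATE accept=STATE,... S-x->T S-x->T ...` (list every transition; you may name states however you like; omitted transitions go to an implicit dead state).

start=s0 accept=s3 s0-a->s1 s0-b->s1 s0-c->s2 s1-a->s1 s1-b->s1 s1-c->s1 s2-a->s3 s2-b->s1 s2-c->s1 s3-a->s3 s3-b->s4 s3-c->s3 s4-a->s4 s4-b->s5 s4-c->s4 s5-a->s5 s5-b->s6 s5-c->s5 s6-a->s6 s6-b->s3 s6-c->s6

Run two small machines in parallel and take their product. One (4 states) tracks the count of `b`s modulo 4; the other (4 states) tracks whether the input so far still matches the prefix `ca`. Each combined state is a pair, one component from each; accept when both components accept. Equivalent product states are then merged.
        a   b   c  
>  s0   s1  s1  s2 
   s1   s1  s1  s1 
   s2   s3  s1  s1 
 * s3   s3  s4  s3 
   s4   s4  s5  s4 
   s5   s5  s6  s5 
   s6   s6  s3  s6 
(> = start, * = accepting)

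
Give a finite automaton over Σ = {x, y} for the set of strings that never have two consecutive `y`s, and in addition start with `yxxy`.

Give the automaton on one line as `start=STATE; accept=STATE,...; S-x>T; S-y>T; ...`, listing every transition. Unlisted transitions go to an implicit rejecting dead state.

Run two small machines in parallel and take their product. One (3 states) tracks partial matches of the forbidden pattern `yy`; the other (6 states) tracks whether the input so far still matches the prefix `yxxy`. Each combined state is a pair, one component from each; accept when both components accept. Minimizing collapses redundant product states.
7 states suffice.
        x   y  
>  s0   s1  s2 
   s1   s1  s1 
   s2   s3  s1 
   s3   s4  s1 
   s4   s1  s5 
 * s5   s6  s1 
 * s6   s6  s5 
(> = start, * = accepting)

start=s0; accept=s5,s6; s0-x>s1; s0-y>s2; s1-x>s1; s1-y>s1; s2-x>s3; s2-y>s1; s3-x>s4; s3-y>s1; s4-x>s1; s4-y>s5; s5-x>s6; s5-y>s1; s6-x>s6; s6-y>s5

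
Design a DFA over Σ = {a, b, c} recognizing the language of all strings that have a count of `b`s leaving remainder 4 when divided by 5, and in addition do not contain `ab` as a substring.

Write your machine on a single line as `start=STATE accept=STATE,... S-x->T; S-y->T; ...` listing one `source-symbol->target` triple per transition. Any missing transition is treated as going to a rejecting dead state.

start=S0; accept=S9,S10; S0-a->S1; S0-b->S2; S0-c->S0; S1-a->S1; S1-b->S3; S1-c->S0; S2-a->S4; S2-b->S5; S2-c->S2; S3-a->S3; S3-b->S3; S3-c->S3; S4-a->S4; S4-b->S3; S4-c->S2; S5-a->S6; S5-b->S7; S5-c->S5; S6-a->S6; S6-b->S3; S6-c->S5; S7-a->S8; S7-b->S9; S7-c->S7; S8-a->S8; S8-b->S3; S8-c->S7; S9-a->S10; S9-b->S0; S9-c->S9; S10-a->S10; S10-b->S3; S10-c->S9

Run two small machines in parallel and take their product. One (5 states) tracks the count of `b`s modulo 5; the other (3 states) tracks partial matches of the forbidden pattern `ab`. Each combined state is a pair, one component from each; accept when both components accept. Equivalent product states are then merged.
With 11 states:
          a    b    c  
>  S0     S1   S2   S0 
   S1     S1   S3   S0 
   S2     S4   S5   S2 
   S3     S3   S3   S3 
   S4     S4   S3   S2 
   S5     S6   S7   S5 
   S6     S6   S3   S5 
   S7     S8   S9   S7 
   S8     S8   S3   S7 
 * S9    S10   S0   S9 
 * S10   S10   S3   S9 
(> = start, * = accepting)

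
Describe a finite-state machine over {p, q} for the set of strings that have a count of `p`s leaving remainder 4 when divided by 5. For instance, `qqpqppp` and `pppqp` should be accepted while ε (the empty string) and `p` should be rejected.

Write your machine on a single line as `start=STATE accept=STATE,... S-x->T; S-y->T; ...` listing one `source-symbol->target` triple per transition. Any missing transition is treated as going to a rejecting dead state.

Keep the running count of `p`s modulo 5: each `p` advances along the cycle s0 → s1 → s2 → s3 → s4 → s0 while other symbols loop. Accept at s4.
5 states suffice.
        p   q  
>  s0   s1  s0 
   s1   s2  s1 
   s2   s3  s2 
   s3   s4  s3 
 * s4   s0  s4 
(> = start, * = accepting)

start=s0; accept=s4; s0-p->s1; s0-q->s0; s1-p->s2; s1-q->s1; s2-p->s3; s2-q->s2; s3-p->s4; s3-q->s3; s4-p->s0; s4-q->s4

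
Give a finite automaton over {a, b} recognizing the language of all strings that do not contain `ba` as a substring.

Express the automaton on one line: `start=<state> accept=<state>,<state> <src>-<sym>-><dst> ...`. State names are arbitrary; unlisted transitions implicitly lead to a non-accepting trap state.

start=S0 accept=S0,S1 S0-a->S0 S0-b->S1 S1-a->S2 S1-b->S1 S2-a->S2 S2-b->S2

This is the complement of 'contains `ba`'. Use the same substring-matching states — S0 through S2 holding how much of `ba` has just been matched — but flip the accepting set: everything except the trap S2 accepts.
A 3-state machine:
        a   b  
>* S0   S0  S1 
 * S1   S2  S1 
   S2   S2  S2 
(> = start, * = accepting)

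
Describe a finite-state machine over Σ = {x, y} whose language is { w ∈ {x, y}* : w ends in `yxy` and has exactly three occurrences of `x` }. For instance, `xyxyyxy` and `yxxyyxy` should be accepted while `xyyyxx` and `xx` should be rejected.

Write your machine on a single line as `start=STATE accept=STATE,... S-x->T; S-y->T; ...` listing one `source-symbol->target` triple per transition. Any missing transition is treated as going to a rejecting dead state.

start=q0; accept=q6; q0-x->q1; q0-y->q0; q1-x->q2; q1-y->q1; q2-x->q3; q2-y->q4; q3-x->q3; q3-y->q3; q4-x->q5; q4-y->q4; q5-x->q3; q5-y->q6; q6-x->q3; q6-y->q3

Build one automaton per condition and run them in lockstep. One (4 states) tracks how much of the suffix `yxy` has currently been matched; the other (5 states) tracks the count of `x`s, saturating at 4. Each combined state is a pair, one component from each; accept when both components accept. Minimizing collapses redundant product states.
A 7-state machine:
        x   y  
>  q0   q1  q0 
   q1   q2  q1 
   q2   q3  q4 
   q3   q3  q3 
   q4   q5  q4 
   q5   q3  q6 
 * q6   q3  q3 
(> = start, * = accepting)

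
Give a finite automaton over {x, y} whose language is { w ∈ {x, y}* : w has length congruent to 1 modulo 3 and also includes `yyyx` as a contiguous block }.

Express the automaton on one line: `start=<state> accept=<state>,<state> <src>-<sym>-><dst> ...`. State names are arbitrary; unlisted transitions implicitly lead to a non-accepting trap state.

Build one automaton per condition and run them in lockstep. One (3 states) tracks the input length modulo 3; the other (5 states) tracks whether and how much of `yyyx` has been seen. Each combined state is a pair, one component from each; accept when both components accept.
15 states suffice.
          x    y  
>  q0     q1   q2 
   q1     q3   q4 
   q2     q3   q5 
   q3     q0   q6 
   q4     q0   q7 
   q5     q0   q8 
   q6     q1   q9 
   q7     q1  q10 
   q8    q11  q10 
   q9     q3  q12 
   q10   q13  q12 
 * q11   q13  q13 
   q12   q14   q8 
   q13   q14  q14 
   q14   q11  q11 
(> = start, * = accepting)

start=q0 accept=q11 q0-x->q1 q0-y->q2 q1-x->q3 q1-y->q4 q2-x->q3 q2-y->q5 q3-x->q0 q3-y->q6 q4-x->q0 q4-y->q7 q5-x->q0 q5-y->q8 q6-x->q1 q6-y->q9 q7-x->q1 q7-y->q10 q8-x->q11 q8-y->q10 q9-x->q3 q9-y->q12 q10-x->q13 q10-y->q12 q11-x->q13 q11-y->q13 q12-x->q14 q12-y->q8 q13-x->q14 q13-y->q14 q14-x->q11 q14-y->q11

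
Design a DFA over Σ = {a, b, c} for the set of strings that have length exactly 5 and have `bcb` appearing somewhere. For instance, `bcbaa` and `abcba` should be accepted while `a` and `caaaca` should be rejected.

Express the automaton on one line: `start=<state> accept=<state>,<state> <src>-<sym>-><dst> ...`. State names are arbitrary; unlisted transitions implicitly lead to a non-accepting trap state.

Handle the two conditions separately and then intersect. One (7 states) tracks the input length, saturating at 6; the other (4 states) tracks whether and how much of `bcb` has been seen. Each combined state is a pair, one component from each; accept when both components accept. Equivalent product states are then merged.
A 13-state machine:
          a    b    c  
>  s0     s1   s2   s1 
   s1     s3   s4   s3 
   s2     s3   s4   s5 
   s3     s6   s7   s6 
   s4     s6   s7   s8 
   s5     s6   s9   s6 
   s6     s6   s6   s6 
   s7     s6   s6  s10 
   s8     s6  s11   s6 
   s9    s11  s11  s11 
   s10    s6  s12   s6 
   s11   s12  s12  s12 
 * s12    s6   s6   s6 
(> = start, * = accepting)

start=s0 accept=s12 s0-a->s1 s0-b->s2 s0-c->s1 s1-a->s3 s1-b->s4 s1-c->s3 s2-a->s3 s2-b->s4 s2-c->s5 s3-a->s6 s3-b->s7 s3-c->s6 s4-a->s6 s4-b->s7 s4-c->s8 s5-a->s6 s5-b->s9 s5-c->s6 s6-a->s6 s6-b->s6 s6-c->s6 s7-a->s6 s7-b->s6 s7-c->s10 s8-a->s6 s8-b->s11 s8-c->s6 s9-a->s11 s9-b->s11 s9-c->s11 s10-a->s6 s10-b->s12 s10-c->s6 s11-a->s12 s11-b->s12 s11-c->s12 s12-a->s6 s12-b->s6 s12-c->s6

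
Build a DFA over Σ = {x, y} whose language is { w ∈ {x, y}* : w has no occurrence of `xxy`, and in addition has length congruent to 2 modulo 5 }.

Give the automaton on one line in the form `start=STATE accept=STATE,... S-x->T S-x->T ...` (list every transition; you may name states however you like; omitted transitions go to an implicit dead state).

Handle the two conditions separately and then intersect. One (4 states) tracks partial matches of the forbidden pattern `xxy`; the other (5 states) tracks the input length modulo 5. Each combined state is a pair, one component from each; accept when both components accept. After merging equivalent states the machine shrinks.
       x  y 
>  A   B  C 
   B   D  E 
   C   F  E 
 * D   G  H 
 * E   I  J 
 * F   G  J 
   G   K  H 
   H   H  H 
   I   K  L 
   J   M  L 
   K   N  H 
   L   O  A 
   M   N  A 
   N   P  H 
   O   P  C 
   P   D  H 
(> = start, * = accepting)

start=A accept=D,E,F A-x->B A-y->C B-x->D B-y->E C-x->F C-y->E D-x->G D-y->H E-x->I E-y->J F-x->G F-y->J G-x->K G-y->H H-x->H H-y->H I-x->K I-y->L J-x->M J-y->L K-x->N K-y->H L-x->O L-y->A M-x->N M-y->A N-x->P N-y->H O-x->P O-y->C P-x->D P-y->H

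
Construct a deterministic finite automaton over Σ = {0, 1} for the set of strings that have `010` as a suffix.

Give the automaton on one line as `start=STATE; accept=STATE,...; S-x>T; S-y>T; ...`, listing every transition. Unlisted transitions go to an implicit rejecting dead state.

Let each state record the length of the longest suffix of the input read so far that is also a prefix of `010`. S1 means the last symbol is `0`; S2 means the last 2 symbols are `01`; S3 means the last 3 symbols are `010`. Accept only at S3, where the string currently ends in `010`.
        0   1  
>  S0   S1  S0 
   S1   S1  S2 
   S2   S3  S0 
 * S3   S1  S2 
(> = start, * = accepting)

start=S0; accept=S3; S0-0>S1; S0-1>S0; S1-0>S1; S1-1>S2; S2-0>S3; S2-1>S0; S3-0>S1; S3-1>S2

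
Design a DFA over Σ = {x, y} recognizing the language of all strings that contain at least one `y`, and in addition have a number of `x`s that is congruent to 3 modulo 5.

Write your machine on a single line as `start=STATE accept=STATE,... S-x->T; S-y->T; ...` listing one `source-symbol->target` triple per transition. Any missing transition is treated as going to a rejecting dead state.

Handle the two conditions separately and then intersect. The first has 3 states tracking the count of `y`s, saturating at 2; the second has 5 states tracking the count of `x`s modulo 5. A product state is a pair (one from each), accepting exactly when both do.
          x    y  
>  q0     q1   q2 
   q1     q3   q4 
   q2     q4   q5 
   q3     q6   q7 
   q4     q7   q8 
   q5     q8   q5 
   q6     q9  q10 
   q7    q10  q11 
   q8    q11   q8 
   q9     q0  q12 
 * q10   q12  q13 
   q11   q13  q11 
   q12    q2  q14 
 * q13   q14  q13 
   q14    q5  q14 
(> = start, * = accepting)

start=q0; accept=q10,q13; q0-x->q1; q0-y->q2; q1-x->q3; q1-y->q4; q2-x->q4; q2-y->q5; q3-x->q6; q3-y->q7; q4-x->q7; q4-y->q8; q5-x->q8; q5-y->q5; q6-x->q9; q6-y->q10; q7-x->q10; q7-y->q11; q8-x->q11; q8-y->q8; q9-x->q0; q9-y->q12; q10-x->q12; q10-y->q13; q11-x->q13; q11-y->q11; q12-x->q2; q12-y->q14; q13-x->q14; q13-y->q13; q14-x->q5; q14-y->q14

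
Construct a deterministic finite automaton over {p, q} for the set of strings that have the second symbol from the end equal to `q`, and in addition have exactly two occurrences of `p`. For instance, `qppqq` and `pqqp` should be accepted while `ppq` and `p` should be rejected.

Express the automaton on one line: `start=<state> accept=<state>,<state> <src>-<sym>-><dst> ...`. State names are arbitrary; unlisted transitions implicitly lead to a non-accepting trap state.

start=A accept=G,H A-p->B A-q->A B-p->C B-q->D C-p->E C-q->F D-p->G D-q->D E-p->E E-q->E F-p->E F-q->H G-p->E G-q->F H-p->E H-q->H

Run two small machines in parallel and take their product. One (7 states) tracks the last 2 symbols read; the other (4 states) tracks the count of `p`s, saturating at 3. Each combined state is a pair, one component from each; accept when both components accept. Equivalent product states are then merged.
       p  q 
>  A   B  A 
   B   C  D 
   C   E  F 
   D   G  D 
   E   E  E 
   F   E  H 
 * G   E  F 
 * H   E  H 
(> = start, * = accepting)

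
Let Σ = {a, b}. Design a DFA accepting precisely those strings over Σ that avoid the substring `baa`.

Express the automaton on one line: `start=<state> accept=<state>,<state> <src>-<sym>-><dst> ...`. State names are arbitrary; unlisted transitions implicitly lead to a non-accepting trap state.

This is the complement of 'contains `baa`'. Use the same substring-matching states — q0 through q3 holding how much of `baa` has just been matched — but flip the accepting set: everything except the trap q3 accepts.
        a   b  
>* q0   q0  q1 
 * q1   q2  q1 
 * q2   q3  q1 
   q3   q3  q3 
(> = start, * = accepting)

start=q0 accept=q0,q1,q2 q0-a->q0 q0-b->q1 q1-a->q2 q1-b->q1 q2-a->q3 q2-b->q1 q3-a->q3 q3-b->q3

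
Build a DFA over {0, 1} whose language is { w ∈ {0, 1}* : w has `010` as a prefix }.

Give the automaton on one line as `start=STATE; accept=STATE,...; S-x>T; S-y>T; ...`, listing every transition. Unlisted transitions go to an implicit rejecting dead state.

start=q0; accept=q3; q0-0>q1; q0-1>q4; q1-0>q4; q1-1>q2; q2-0>q3; q2-1>q4; q3-0>q3; q3-1>q3; q4-0>q4; q4-1>q4

Check the first 3 symbols one by one: q0 through q2 record how many have matched `010` so far; any wrong symbol goes to the dead state q4. After all 3 match we enter the accepting sink q3.
With 5 states:
        0   1  
>  q0   q1  q4 
   q1   q4  q2 
   q2   q3  q4 
 * q3   q3  q3 
   q4   q4  q4 
(> = start, * = accepting)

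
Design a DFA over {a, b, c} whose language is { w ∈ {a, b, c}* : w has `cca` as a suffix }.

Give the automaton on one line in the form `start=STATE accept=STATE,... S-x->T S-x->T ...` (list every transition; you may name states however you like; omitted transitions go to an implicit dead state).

Let each state record the length of the longest suffix of the input read so far that is also a prefix of `cca`. s1 means the last symbol is `c`; s2 means the last 2 symbols are `cc`; s3 means the last 3 symbols are `cca`. Accept only at s3, where the string currently ends in `cca`.
4 states suffice.
        a   b   c  
>  s0   s0  s0  s1 
   s1   s0  s0  s2 
   s2   s3  s0  s2 
 * s3   s0  s0  s1 
(> = start, * = accepting)

start=s0 accept=s3 s0-a->s0 s0-b->s0 s0-c->s1 s1-a->s0 s1-b->s0 s1-c->s2 s2-a->s3 s2-b->s0 s2-c->s2 s3-a->s0 s3-b->s0 s3-c->s1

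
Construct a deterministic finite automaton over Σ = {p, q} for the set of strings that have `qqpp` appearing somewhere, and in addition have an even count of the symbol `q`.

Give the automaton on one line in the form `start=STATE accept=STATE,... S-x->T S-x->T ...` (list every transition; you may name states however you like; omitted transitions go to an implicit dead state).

start=s0 accept=s7 s0-p->s0 s0-q->s1 s1-p->s2 s1-q->s3 s2-p->s2 s2-q->s4 s3-p->s5 s3-q->s6 s4-p->s0 s4-q->s6 s5-p->s7 s5-q->s1 s6-p->s8 s6-q->s3 s7-p->s7 s7-q->s9 s8-p->s9 s8-q->s4 s9-p->s9 s9-q->s7

Handle the two conditions separately and then intersect. The first has 5 states tracking whether and how much of `qqpp` has been seen; the second has 2 states tracking the count of `q`s modulo 2. A product state is a pair (one from each), accepting exactly when both do.
10 states suffice.
        p   q  
>  s0   s0  s1 
   s1   s2  s3 
   s2   s2  s4 
   s3   s5  s6 
   s4   s0  s6 
   s5   s7  s1 
   s6   s8  s3 
 * s7   s7  s9 
   s8   s9  s4 
   s9   s9  s7 
(> = start, * = accepting)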